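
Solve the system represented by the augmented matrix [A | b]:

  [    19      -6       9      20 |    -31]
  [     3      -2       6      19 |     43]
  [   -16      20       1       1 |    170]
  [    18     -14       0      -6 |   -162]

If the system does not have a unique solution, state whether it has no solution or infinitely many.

x_1 = -3, x_2 = 6, x_3 = -2, x_4 = 4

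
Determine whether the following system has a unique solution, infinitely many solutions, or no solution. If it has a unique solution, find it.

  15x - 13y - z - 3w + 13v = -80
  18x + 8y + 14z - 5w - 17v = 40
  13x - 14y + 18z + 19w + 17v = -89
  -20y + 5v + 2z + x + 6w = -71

Row-reduce:
R1 ← R1 / (15).
R2 ← R2 − 18·R1.
R3 ← R3 − 13·R1.
R4 ← R4 − 1·R1.
R2 ← R2 / (118/5).
R1 ← R1 + 13/15·R2.
R3 ← R3 + 41/15·R2.
R4 ← R4 + 287/15·R2.
R3 ← R3 / (1217/59).
R1 ← R1 − 29/59·R3.
R2 ← R2 − 38/59·R3.
R4 ← R4 − 849/59·R3.
R4 ← R4 / (-36110/3651).
R1 ← R1 + 2783/3651·R4.
R2 ← R2 + 5321/7302·R4.
R3 ← R3 − 7589/7302·R4.
Rank is 4 with 5 unknowns, leaving v free.

infinitely many solutions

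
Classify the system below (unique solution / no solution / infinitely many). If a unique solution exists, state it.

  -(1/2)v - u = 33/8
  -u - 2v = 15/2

Row-reduce the augmented matrix:
R1 ← R1 / (-1).
R2 ← R2 + 1·R1.
R2 ← R2 / (-3/2).
R1 ← R1 − 1/2·R2.
Reading off the reduced rows gives u = -3, v = -9/4.

u = -3, v = -9/4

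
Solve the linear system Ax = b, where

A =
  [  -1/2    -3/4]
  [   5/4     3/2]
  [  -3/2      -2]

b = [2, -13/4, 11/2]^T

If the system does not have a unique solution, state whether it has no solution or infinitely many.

Row-reduce:
R1 ← R1 / (-1/2).
R2 ← R2 − 5/4·R1.
R3 ← R3 + 3/2·R1.
R2 ← R2 / (-3/8).
R1 ← R1 − 3/2·R2.
R3 ← R3 − 1/4·R2.
Row 3 reduces to 0 = 2/3, a contradiction. The system is inconsistent.

no solution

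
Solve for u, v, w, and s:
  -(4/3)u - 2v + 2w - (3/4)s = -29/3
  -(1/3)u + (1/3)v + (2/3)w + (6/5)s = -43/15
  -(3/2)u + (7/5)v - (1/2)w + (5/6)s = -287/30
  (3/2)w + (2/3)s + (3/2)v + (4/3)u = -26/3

u = 5, v = -6, w = -6, s = 4

Row-reduce the augmented matrix:
R1 ← R1 / (-4/3).
R2 ← R2 + 1/3·R1.
R3 ← R3 + 3/2·R1.
R4 ← R4 − 4/3·R1.
R2 ← R2 / (5/6).
R1 ← R1 − 3/2·R2.
R3 ← R3 − 73/20·R2.
R4 ← R4 + 1/2·R2.
R3 ← R3 / (-87/25).
R1 ← R1 + 9/5·R3.
R2 ← R2 − 1/5·R3.
R4 ← R4 − 18/5·R3.
R4 ← R4 / (-26467/6960).
R1 ← R1 − 791/2320·R4.
R2 ← R2 − 5897/4176·R4.
R3 ← R3 − 26401/20880·R4.
Reading off the reduced rows gives u = 5, v = -6, w = -6, s = 4.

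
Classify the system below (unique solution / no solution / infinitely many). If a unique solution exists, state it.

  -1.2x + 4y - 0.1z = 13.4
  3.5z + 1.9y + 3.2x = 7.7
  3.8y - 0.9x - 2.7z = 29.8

x = 6, y = 5, z = -6

Row-reduce the augmented matrix:
R1 ← R1 / (-6/5).
R2 ← R2 − 16/5·R1.
R3 ← R3 + 9/10·R1.
R2 ← R2 / (377/30).
R1 ← R1 + 10/3·R2.
R3 ← R3 − 4/5·R2.
R3 ← R3 / (-42689/15080).
R1 ← R1 − 1419/1508·R3.
R2 ← R2 − 97/377·R3.
Reading off the reduced rows gives x = 6, y = 5, z = -6.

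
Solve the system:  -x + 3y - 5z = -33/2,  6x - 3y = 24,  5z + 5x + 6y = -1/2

x = 5/2, y = -3, z = 1

Row-reduce the augmented matrix:
R1 ← R1 / (-1).
R2 ← R2 − 6·R1.
R3 ← R3 − 5·R1.
R2 ← R2 / (15).
R1 ← R1 + 3·R2.
R3 ← R3 − 21·R2.
R3 ← R3 / (22).
R1 ← R1 + 1·R3.
R2 ← R2 + 2·R3.
Reading off the reduced rows gives x = 5/2, y = -3, z = 1.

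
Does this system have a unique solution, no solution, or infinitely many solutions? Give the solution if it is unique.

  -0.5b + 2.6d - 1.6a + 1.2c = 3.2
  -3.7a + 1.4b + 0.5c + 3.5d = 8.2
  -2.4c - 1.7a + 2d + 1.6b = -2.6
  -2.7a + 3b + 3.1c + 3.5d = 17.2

Row-reduce the augmented matrix:
R1 ← R1 / (-8/5).
R2 ← R2 + 37/10·R1.
R3 ← R3 + 17/10·R1.
R4 ← R4 + 27/10·R1.
R2 ← R2 / (409/160).
R1 ← R1 − 5/16·R2.
R3 ← R3 − 341/160·R2.
R4 ← R4 − 123/32·R2.
R3 ← R3 / (-7273/4090).
R1 ← R1 + 193/409·R3.
R2 ← R2 + 364/409·R3.
R4 ← R4 − 9194/2045·R3.
R4 ← R4 / (227601/36365).
R1 ← R1 + 12156/7273·R4.
R2 ← R2 + 1714/1039·R4.
R3 ← R3 + 5449/7273·R4.
Reading off the reduced rows gives a = -2, b = 2, c = 3, d = -1.

a = -2, b = 2, c = 3, d = -1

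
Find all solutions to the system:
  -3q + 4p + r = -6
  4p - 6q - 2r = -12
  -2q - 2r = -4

Row-reduce:
R1 ← R1 / (4).
R2 ← R2 − 4·R1.
R2 ← R2 / (-3).
R1 ← R1 + 3/4·R2.
R3 ← R3 + 2·R2.
Rank is 2 with 3 unknowns, leaving r free.

infinitely many solutions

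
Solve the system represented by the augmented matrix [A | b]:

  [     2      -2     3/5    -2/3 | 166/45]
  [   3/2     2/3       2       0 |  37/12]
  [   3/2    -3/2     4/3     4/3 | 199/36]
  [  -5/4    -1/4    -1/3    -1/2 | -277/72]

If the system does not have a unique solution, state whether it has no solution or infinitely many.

Row-reduce the augmented matrix:
R1 ← R1 / (2).
R2 ← R2 − 3/2·R1.
R3 ← R3 − 3/2·R1.
R4 ← R4 + 5/4·R1.
R2 ← R2 / (13/6).
R1 ← R1 + 1·R2.
R4 ← R4 + 3/2·R2.
R3 ← R3 / (53/60).
R1 ← R1 − 66/65·R3.
R2 ← R2 − 93/130·R3.
R4 ← R4 − 1739/1560·R3.
R4 ← R4 / (-11923/4134).
R1 ← R1 + 4568/2067·R4.
R2 ← R2 + 864/689·R4.
R3 ← R3 − 110/53·R4.
Reading off the reduced rows gives x_1 = 5/2, x_2 = 0, x_3 = -1/3, x_4 = 5/3.

x_1 = 5/2, x_2 = 0, x_3 = -1/3, x_4 = 5/3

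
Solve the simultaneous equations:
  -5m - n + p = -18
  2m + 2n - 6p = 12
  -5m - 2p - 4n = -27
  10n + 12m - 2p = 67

no solution

Row-reduce:
R1 ← R1 / (-5).
R2 ← R2 − 2·R1.
R3 ← R3 + 5·R1.
R4 ← R4 − 12·R1.
R2 ← R2 / (8/5).
R1 ← R1 − 1/5·R2.
R3 ← R3 + 3·R2.
R4 ← R4 − 38/5·R2.
R3 ← R3 / (-27/2).
R1 ← R1 − 1/2·R3.
R2 ← R2 + 7/2·R3.
R4 ← R4 − 27·R3.
Row 4 reduces to 0 = 1, a contradiction. The system is inconsistent.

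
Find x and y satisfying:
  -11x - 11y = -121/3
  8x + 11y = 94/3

Row-reduce the augmented matrix:
R1 ← R1 / (-11).
R2 ← R2 − 8·R1.
R2 ← R2 / (3).
R1 ← R1 − 1·R2.
Reading off the reduced rows gives x = 3, y = 2/3.

x = 3, y = 2/3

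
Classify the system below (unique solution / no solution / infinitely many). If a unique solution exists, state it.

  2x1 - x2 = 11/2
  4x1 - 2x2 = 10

no solution

Row-reduce:
R1 ← R1 / (2).
R2 ← R2 − 4·R1.
Row 2 reduces to 0 = -1, a contradiction. The system is inconsistent.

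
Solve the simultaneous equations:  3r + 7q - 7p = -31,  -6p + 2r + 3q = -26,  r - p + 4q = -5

infinitely many solutions

Row-reduce:
R1 ← R1 / (-7).
R2 ← R2 + 6·R1.
R3 ← R3 + 1·R1.
R2 ← R2 / (-3).
R1 ← R1 + 1·R2.
R3 ← R3 − 3·R2.
Rank is 2 with 3 unknowns, leaving r free.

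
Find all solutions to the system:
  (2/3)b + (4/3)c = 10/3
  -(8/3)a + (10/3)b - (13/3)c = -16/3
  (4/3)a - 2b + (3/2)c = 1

infinitely many solutions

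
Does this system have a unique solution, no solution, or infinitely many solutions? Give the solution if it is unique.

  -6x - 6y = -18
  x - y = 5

x = 4, y = -1

From equation 2: x = 5 + y.
Substitute into equation 1 and solve: y = -1.
Then x = 4.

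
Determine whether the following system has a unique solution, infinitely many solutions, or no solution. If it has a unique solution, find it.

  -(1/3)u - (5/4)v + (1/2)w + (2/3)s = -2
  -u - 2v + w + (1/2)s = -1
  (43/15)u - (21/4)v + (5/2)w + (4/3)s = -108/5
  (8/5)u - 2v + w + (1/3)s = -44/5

Row-reduce:
R1 ← R1 / (-1/3).
R2 ← R2 + 1·R1.
R3 ← R3 − 43/15·R1.
R4 ← R4 − 8/5·R1.
R2 ← R2 / (7/4).
R1 ← R1 − 15/4·R2.
R3 ← R3 + 16·R2.
R4 ← R4 + 8·R2.
R3 ← R3 / (78/35).
R1 ← R1 + 3/7·R3.
R2 ← R2 + 2/7·R3.
R4 ← R4 − 39/35·R3.
Row 4 reduces to 0 = 1, a contradiction. The system is inconsistent.

no solution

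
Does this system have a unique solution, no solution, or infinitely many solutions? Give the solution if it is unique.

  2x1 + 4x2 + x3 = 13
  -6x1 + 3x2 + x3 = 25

Row-reduce:
R1 ← R1 / (2).
R2 ← R2 + 6·R1.
R2 ← R2 / (15).
R1 ← R1 − 2·R2.
Rank is 2 with 3 unknowns, leaving x3 free.

infinitely many solutions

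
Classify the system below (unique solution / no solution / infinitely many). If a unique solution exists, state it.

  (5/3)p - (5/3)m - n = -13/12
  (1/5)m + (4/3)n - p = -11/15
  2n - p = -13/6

m = -1/3, n = -9/4, p = -7/3

Row-reduce the augmented matrix:
R1 ← R1 / (-5/3).
R2 ← R2 − 1/5·R1.
R2 ← R2 / (91/75).
R1 ← R1 − 3/5·R2.
R3 ← R3 − 2·R2.
R3 ← R3 / (29/91).
R1 ← R1 + 55/91·R3.
R2 ← R2 + 60/91·R3.
Reading off the reduced rows gives m = -1/3, n = -9/4, p = -7/3.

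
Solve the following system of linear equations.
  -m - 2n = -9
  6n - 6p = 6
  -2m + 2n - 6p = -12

Row-reduce:
R1 ← R1 / (-1).
R3 ← R3 + 2·R1.
R2 ← R2 / (6).
R1 ← R1 − 2·R2.
R3 ← R3 − 6·R2.
Rank is 2 with 3 unknowns, leaving p free.

infinitely many solutions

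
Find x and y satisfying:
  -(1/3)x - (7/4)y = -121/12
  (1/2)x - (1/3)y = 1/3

Row-reduce the augmented matrix:
R1 ← R1 / (-1/3).
R2 ← R2 − 1/2·R1.
R2 ← R2 / (-71/24).
R1 ← R1 − 21/4·R2.
Reading off the reduced rows gives x = 4, y = 5.

x = 4, y = 5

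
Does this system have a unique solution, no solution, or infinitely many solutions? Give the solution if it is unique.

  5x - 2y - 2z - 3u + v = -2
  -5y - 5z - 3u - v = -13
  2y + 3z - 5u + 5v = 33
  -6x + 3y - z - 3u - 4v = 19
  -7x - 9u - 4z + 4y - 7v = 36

Row-reduce:
R1 ← R1 / (5).
R4 ← R4 + 6·R1.
R5 ← R5 + 7·R1.
R2 ← R2 / (-5).
R1 ← R1 + 2/5·R2.
R3 ← R3 − 2·R2.
R4 ← R4 − 3/5·R2.
R5 ← R5 − 6/5·R2.
R2 ← R2 − 1·R3.
R4 ← R4 + 4·R3.
R5 ← R5 + 8·R3.
R4 ← R4 / (-794/25).
R1 ← R1 + 9/25·R4.
R2 ← R2 − 34/5·R4.
R3 ← R3 + 31/5·R4.
R5 ← R5 + 1588/25·R4.
Rank is 4 with 5 unknowns, leaving v free.

infinitely many solutions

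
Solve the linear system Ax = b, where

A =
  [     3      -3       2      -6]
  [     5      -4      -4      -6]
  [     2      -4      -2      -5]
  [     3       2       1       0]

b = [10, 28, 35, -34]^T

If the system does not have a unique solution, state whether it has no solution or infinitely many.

Row-reduce the augmented matrix:
R1 ← R1 / (3).
R2 ← R2 − 5·R1.
R3 ← R3 − 2·R1.
R4 ← R4 − 3·R1.
R1 ← R1 + 1·R2.
R3 ← R3 + 2·R2.
R4 ← R4 − 5·R2.
R3 ← R3 / (-18).
R1 ← R1 + 20/3·R3.
R2 ← R2 + 22/3·R3.
R4 ← R4 − 107/3·R3.
R4 ← R4 / (-7/54).
R1 ← R1 + 16/27·R4.
R2 ← R2 − 31/27·R4.
R3 ← R3 + 7/18·R4.
Reading off the reduced rows gives x_1 = -6, x_2 = -6, x_3 = -4, x_4 = -3.

x_1 = -6, x_2 = -6, x_3 = -4, x_4 = -3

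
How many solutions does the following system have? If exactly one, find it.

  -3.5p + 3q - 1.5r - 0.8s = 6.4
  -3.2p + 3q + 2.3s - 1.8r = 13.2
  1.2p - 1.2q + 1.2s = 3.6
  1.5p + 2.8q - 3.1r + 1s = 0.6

p = -4, q = -5, r = -6, s = 2

Row-reduce the augmented matrix:
R1 ← R1 / (-7/2).
R2 ← R2 + 16/5·R1.
R3 ← R3 − 6/5·R1.
R4 ← R4 − 3/2·R1.
R2 ← R2 / (9/35).
R1 ← R1 + 6/7·R2.
R3 ← R3 + 6/35·R2.
R4 ← R4 − 143/35·R2.
R3 ← R3 / (-4/5).
R1 ← R1 + 1·R3.
R2 ← R2 + 5/3·R3.
R4 ← R4 − 46/15·R3.
R4 ← R4 / (-2716/75).
R1 ← R1 − 133/20·R4.
R2 ← R2 − 113/20·R4.
R3 ← R3 + 221/60·R4.
Reading off the reduced rows gives p = -4, q = -5, r = -6, s = 2.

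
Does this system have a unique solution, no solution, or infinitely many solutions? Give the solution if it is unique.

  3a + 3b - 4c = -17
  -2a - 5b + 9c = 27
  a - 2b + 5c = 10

infinitely many solutions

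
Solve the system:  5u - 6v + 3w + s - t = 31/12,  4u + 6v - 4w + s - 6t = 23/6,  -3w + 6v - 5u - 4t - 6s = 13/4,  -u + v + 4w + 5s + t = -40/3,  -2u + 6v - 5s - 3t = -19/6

u = 1/4, v = -5/4, w = -2, s = -2/3, t = -1/2

Row-reduce the augmented matrix:
R1 ← R1 / (5).
R2 ← R2 − 4·R1.
R3 ← R3 + 5·R1.
R4 ← R4 + 1·R1.
R5 ← R5 + 2·R1.
R2 ← R2 / (54/5).
R1 ← R1 + 6/5·R2.
R4 ← R4 + 1/5·R2.
R5 ← R5 − 18/5·R2.
Swap R3 and R4.
R3 ← R3 / (121/27).
R1 ← R1 + 1/9·R3.
R2 ← R2 + 16/27·R3.
R5 ← R5 − 10/3·R3.
R4 ← R4 / (-5).
R1 ← R1 − 85/242·R4.
R2 ← R2 − 171/242·R4.
R3 ← R3 − 281/242·R4.
R5 ← R5 + 1033/121·R4.
R5 ← R5 / (768/121).
R1 ← R1 + 269/242·R5.
R2 ← R2 + 265/242·R5.
R3 ← R3 + 243/242·R5.
R4 ← R4 − 1·R5.
Reading off the reduced rows gives u = 1/4, v = -5/4, w = -2, s = -2/3, t = -1/2.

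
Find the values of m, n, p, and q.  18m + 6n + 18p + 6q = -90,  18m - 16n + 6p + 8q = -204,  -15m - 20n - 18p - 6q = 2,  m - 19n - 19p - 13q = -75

Row-reduce the augmented matrix:
R1 ← R1 / (18).
R2 ← R2 − 18·R1.
R3 ← R3 + 15·R1.
R4 ← R4 − 1·R1.
R2 ← R2 / (-22).
R1 ← R1 − 1/3·R2.
R3 ← R3 + 15·R2.
R4 ← R4 + 58/3·R2.
R3 ← R3 / (57/11).
R1 ← R1 − 9/11·R3.
R2 ← R2 − 6/11·R3.
R4 ← R4 + 104/11·R3.
R4 ← R4 / (-1106/57).
R1 ← R1 − 14/19·R4.
R2 ← R2 − 3/19·R4.
R3 ← R3 + 26/57·R4.
Reading off the reduced rows gives m = -6, n = 5, p = 0, q = -2.

m = -6, n = 5, p = 0, q = -2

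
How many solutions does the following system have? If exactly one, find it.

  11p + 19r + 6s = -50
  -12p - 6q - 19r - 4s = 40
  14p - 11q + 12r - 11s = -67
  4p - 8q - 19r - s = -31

p = -4, q = 2, r = 0, s = -1

Row-reduce the augmented matrix:
R1 ← R1 / (11).
R2 ← R2 + 12·R1.
R3 ← R3 − 14·R1.
R4 ← R4 − 4·R1.
R2 ← R2 / (-6).
R3 ← R3 + 11·R2.
R4 ← R4 + 8·R2.
R3 ← R3 / (-1013/66).
R1 ← R1 − 19/11·R3.
R2 ← R2 + 19/66·R3.
R4 ← R4 + 931/33·R3.
R4 ← R4 / (36729/1013).
R1 ← R1 + 2104/1013·R4.
R2 ← R2 − 13/1013·R4.
R3 ← R3 − 1538/1013·R4.
Reading off the reduced rows gives p = -4, q = 2, r = 0, s = -1.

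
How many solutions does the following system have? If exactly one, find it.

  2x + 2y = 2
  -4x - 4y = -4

infinitely many solutions

Row-reduce:
R1 ← R1 / (2).
R2 ← R2 + 4·R1.
Rank is 1 with 2 unknowns, leaving y free.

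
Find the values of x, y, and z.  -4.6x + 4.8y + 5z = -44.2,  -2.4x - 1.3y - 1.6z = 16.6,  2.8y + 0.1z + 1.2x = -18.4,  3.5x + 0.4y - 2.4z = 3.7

Row-reduce the augmented matrix:
R1 ← R1 / (-23/5).
R2 ← R2 + 12/5·R1.
R3 ← R3 − 6/5·R1.
R4 ← R4 − 7/2·R1.
R2 ← R2 / (-175/46).
R1 ← R1 + 24/23·R2.
R3 ← R3 − 466/115·R2.
R4 ← R4 − 466/115·R2.
R3 ← R3 / (-26937/8750).
R1 ← R1 − 59/875·R3.
R2 ← R2 − 968/875·R3.
R4 ← R4 + 26937/8750·R3.
R4 reduces to 0 = 0, so the extra equation is consistent.
Reading off the reduced rows gives x = -1, y = -6, z = -4.

x = -1, y = -6, z = -4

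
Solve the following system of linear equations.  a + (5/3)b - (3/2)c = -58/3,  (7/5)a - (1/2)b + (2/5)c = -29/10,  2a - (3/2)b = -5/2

Row-reduce the augmented matrix:
R2 ← R2 − 7/5·R1.
R3 ← R3 − 2·R1.
R2 ← R2 / (-17/6).
R1 ← R1 − 5/3·R2.
R3 ← R3 + 29/6·R2.
R3 ← R3 / (-43/34).
R1 ← R1 + 1/34·R3.
R2 ← R2 + 15/17·R3.
Reading off the reduced rows gives a = -5, b = -5, c = 4.

a = -5, b = -5, c = 4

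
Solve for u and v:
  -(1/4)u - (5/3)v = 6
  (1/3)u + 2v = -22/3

Row-reduce the augmented matrix:
R1 ← R1 / (-1/4).
R2 ← R2 − 1/3·R1.
R2 ← R2 / (-2/9).
R1 ← R1 − 20/3·R2.
Reading off the reduced rows gives u = -4, v = -3.

u = -4, v = -3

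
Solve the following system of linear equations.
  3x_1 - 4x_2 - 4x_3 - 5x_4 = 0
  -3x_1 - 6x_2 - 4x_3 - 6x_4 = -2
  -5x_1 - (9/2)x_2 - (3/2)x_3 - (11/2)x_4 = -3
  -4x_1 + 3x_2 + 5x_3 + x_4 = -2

infinitely many solutions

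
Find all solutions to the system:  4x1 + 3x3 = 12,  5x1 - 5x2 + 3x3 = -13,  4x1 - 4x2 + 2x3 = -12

x1 = 0, x2 = 5, x3 = 4

Row-reduce the augmented matrix:
R1 ← R1 / (4).
R2 ← R2 − 5·R1.
R3 ← R3 − 4·R1.
R2 ← R2 / (-5).
R3 ← R3 + 4·R2.
R3 ← R3 / (-2/5).
R1 ← R1 − 3/4·R3.
R2 ← R2 − 3/20·R3.
Reading off the reduced rows gives x1 = 0, x2 = 5, x3 = 4.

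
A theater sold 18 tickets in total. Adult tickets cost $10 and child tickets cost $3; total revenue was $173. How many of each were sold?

adult tickets: 17, child tickets: 1

Let a = adult tickets, c = child tickets.
  a + c = 18
  10a + 3c = 173
From equation 1: a = 18 − c.
Substitute into equation 2 and solve: c = 1.
Then a = 17.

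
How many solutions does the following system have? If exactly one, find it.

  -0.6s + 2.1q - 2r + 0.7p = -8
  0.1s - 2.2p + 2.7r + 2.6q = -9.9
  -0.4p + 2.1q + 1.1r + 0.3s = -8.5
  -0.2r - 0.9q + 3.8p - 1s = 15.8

p = 2, q = -4, r = 2, s = -5

Row-reduce the augmented matrix:
R1 ← R1 / (7/10).
R2 ← R2 + 11/5·R1.
R3 ← R3 + 2/5·R1.
R4 ← R4 − 19/5·R1.
R2 ← R2 / (46/5).
R1 ← R1 − 3·R2.
R3 ← R3 − 33/10·R2.
R4 ← R4 + 123/10·R2.
R3 ← R3 / (8007/6440).
R1 ← R1 + 1087/644·R3.
R2 ← R2 + 251/644·R3.
R4 ← R4 − 37759/6440·R3.
R4 ← R4 / (-39351/13345).
R1 ← R1 − 1432/2669·R4.
R2 ← R2 + 18/2669·R4.
R3 ← R3 − 1283/2669·R4.
Reading off the reduced rows gives p = 2, q = -4, r = 2, s = -5.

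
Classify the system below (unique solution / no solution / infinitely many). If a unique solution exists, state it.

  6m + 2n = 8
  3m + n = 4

infinitely many solutions

Row-reduce:
R1 ← R1 / (6).
R2 ← R2 − 3·R1.
Rank is 1 with 2 unknowns, leaving n free.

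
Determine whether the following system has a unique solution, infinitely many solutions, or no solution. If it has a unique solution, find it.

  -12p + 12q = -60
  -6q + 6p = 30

Row-reduce:
R1 ← R1 / (-12).
R2 ← R2 − 6·R1.
Rank is 1 with 2 unknowns, leaving q free.

infinitely many solutions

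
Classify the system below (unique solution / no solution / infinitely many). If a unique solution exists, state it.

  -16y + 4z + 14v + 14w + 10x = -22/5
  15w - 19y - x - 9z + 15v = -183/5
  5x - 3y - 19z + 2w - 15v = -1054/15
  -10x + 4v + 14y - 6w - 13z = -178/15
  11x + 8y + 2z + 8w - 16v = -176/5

x = 0, y = 0, z = 12/5, w = -7/3, v = 4/3

Row-reduce the augmented matrix:
R1 ← R1 / (10).
R2 ← R2 + 1·R1.
R3 ← R3 − 5·R1.
R4 ← R4 + 10·R1.
R5 ← R5 − 11·R1.
R2 ← R2 / (-103/5).
R1 ← R1 + 8/5·R2.
R3 ← R3 − 5·R2.
R4 ← R4 + 2·R2.
R5 ← R5 − 128/5·R2.
R3 ← R3 / (-2378/103).
R1 ← R1 − 110/103·R3.
R2 ← R2 − 43/103·R3.
R4 ← R4 + 841/103·R3.
R5 ← R5 + 1348/103·R3.
R4 ← R4 / (555/82).
R1 ← R1 − 94/1189·R4.
R2 ← R2 + 1937/2378·R4.
R3 ← R3 − 105/2378·R4.
R5 ← R5 − 16121/1189·R4.
R5 ← R5 / (-747443/16095).
R1 ← R1 + 15667/16095·R5.
R2 ← R2 − 26068/16095·R5.
R3 ← R3 − 678/1073·R5.
R4 ← R4 − 1868/555·R5.
Reading off the reduced rows gives x = 0, y = 0, z = 12/5, w = -7/3, v = 4/3.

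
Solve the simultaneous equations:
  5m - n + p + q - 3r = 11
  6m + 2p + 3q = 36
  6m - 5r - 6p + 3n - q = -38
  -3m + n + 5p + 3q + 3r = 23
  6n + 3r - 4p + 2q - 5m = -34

m = 4, n = -4, p = 3, q = 2, r = 6

Row-reduce the augmented matrix:
R1 ← R1 / (5).
R2 ← R2 − 6·R1.
R3 ← R3 − 6·R1.
R4 ← R4 + 3·R1.
R5 ← R5 + 5·R1.
R2 ← R2 / (6/5).
R1 ← R1 + 1/5·R2.
R3 ← R3 − 21/5·R2.
R4 ← R4 − 2/5·R2.
R5 ← R5 − 5·R2.
R3 ← R3 / (-10).
R1 ← R1 − 1/3·R3.
R2 ← R2 − 2/3·R3.
R4 ← R4 − 16/3·R3.
R5 ← R5 + 19/3·R3.
R4 ← R4 / (-23/15).
R1 ← R1 − 13/60·R4.
R2 ← R2 − 14/15·R4.
R3 ← R3 − 17/20·R4.
R5 ← R5 − 53/60·R4.
R5 ← R5 / (-240/23).
R1 ← R1 + 35/23·R5.
R2 ← R2 + 57/23·R5.
R3 ← R3 + 63/23·R5.
R4 ← R4 − 112/23·R5.
Reading off the reduced rows gives m = 4, n = -4, p = 3, q = 2, r = 6.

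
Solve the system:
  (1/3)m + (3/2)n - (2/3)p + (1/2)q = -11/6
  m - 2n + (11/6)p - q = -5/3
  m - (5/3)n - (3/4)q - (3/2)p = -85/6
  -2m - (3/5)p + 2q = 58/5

m = -5, n = 1, p = 4, q = 2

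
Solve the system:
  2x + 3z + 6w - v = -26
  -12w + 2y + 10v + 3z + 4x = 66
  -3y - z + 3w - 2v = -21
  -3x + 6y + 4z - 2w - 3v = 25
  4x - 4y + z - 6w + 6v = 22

no solution

Row-reduce:
R1 ← R1 / (2).
R2 ← R2 − 4·R1.
R4 ← R4 + 3·R1.
R5 ← R5 − 4·R1.
R2 ← R2 / (2).
R3 ← R3 + 3·R2.
R4 ← R4 − 6·R2.
R5 ← R5 + 4·R2.
R3 ← R3 / (-11/2).
R1 ← R1 − 3/2·R3.
R2 ← R2 + 3/2·R3.
R4 ← R4 − 35/2·R3.
R5 ← R5 + 11·R3.
R4 ← R4 / (-26).
R1 ← R1 + 6·R4.
R2 ← R2 + 3·R4.
R3 ← R3 − 6·R4.
Row 5 reduces to 0 = -2, a contradiction. The system is inconsistent.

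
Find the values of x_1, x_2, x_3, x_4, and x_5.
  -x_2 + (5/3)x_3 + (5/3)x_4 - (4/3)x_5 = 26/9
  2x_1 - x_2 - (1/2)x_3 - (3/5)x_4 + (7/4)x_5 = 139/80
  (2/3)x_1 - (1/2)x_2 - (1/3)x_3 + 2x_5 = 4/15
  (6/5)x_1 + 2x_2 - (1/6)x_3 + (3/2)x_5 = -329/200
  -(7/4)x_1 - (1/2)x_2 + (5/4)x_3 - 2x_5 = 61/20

Row-reduce the augmented matrix:
Swap R1 and R2.
R1 ← R1 / (2).
R3 ← R3 − 2/3·R1.
R4 ← R4 − 6/5·R1.
R5 ← R5 + 7/4·R1.
R2 ← R2 / (-1).
R1 ← R1 + 1/2·R2.
R3 ← R3 + 1/6·R2.
R4 ← R4 − 13/5·R2.
R5 ← R5 + 11/8·R2.
R3 ← R3 / (-4/9).
R1 ← R1 + 13/12·R3.
R2 ← R2 + 5/3·R3.
R4 ← R4 − 67/15·R3.
R5 ← R5 + 71/48·R3.
R4 ← R4 / (2347/600).
R1 ← R1 + 151/160·R4.
R2 ← R2 + 11/8·R4.
R3 ← R3 − 7/40·R4.
R5 ← R5 + 1637/640·R4.
R5 ← R5 / (707141/150208).
R1 ← R1 − 29775/37552·R5.
R2 ← R2 + 781/9388·R5.
R3 ← R3 + 40269/9388·R5.
R4 ← R4 − 16145/4694·R5.
Reading off the reduced rows gives x_1 = 2/5, x_2 = -1, x_3 = 3, x_4 = -5/3, x_5 = 1/4.

x_1 = 2/5, x_2 = -1, x_3 = 3, x_4 = -5/3, x_5 = 1/4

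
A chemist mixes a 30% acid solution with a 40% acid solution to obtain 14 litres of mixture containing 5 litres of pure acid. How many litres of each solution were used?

litres of solution A: 6, litres of solution B: 8

Let a = litres of solution A, b = litres of solution B.
  a + b = 14
  (3/10)a + (2/5)b = 5
Row-reduce the augmented matrix:
R2 ← R2 − 3/10·R1.
R2 ← R2 / (1/10).
R1 ← R1 − 1·R2.
Reading off the reduced rows gives a = 6, b = 8.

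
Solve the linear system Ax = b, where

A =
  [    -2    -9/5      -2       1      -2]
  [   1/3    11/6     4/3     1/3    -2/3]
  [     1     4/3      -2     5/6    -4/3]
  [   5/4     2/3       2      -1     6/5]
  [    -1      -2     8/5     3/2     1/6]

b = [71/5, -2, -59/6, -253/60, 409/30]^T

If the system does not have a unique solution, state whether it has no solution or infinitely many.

Row-reduce the augmented matrix:
R1 ← R1 / (-2).
R2 ← R2 − 1/3·R1.
R3 ← R3 − 1·R1.
R4 ← R4 − 5/4·R1.
R5 ← R5 + 1·R1.
R2 ← R2 / (23/15).
R1 ← R1 − 9/10·R2.
R3 ← R3 − 13/30·R2.
R4 ← R4 + 11/24·R2.
R5 ← R5 + 11/10·R2.
R3 ← R3 / (-151/46).
R1 ← R1 − 19/46·R3.
R2 ← R2 − 15/23·R3.
R4 ← R4 − 193/184·R3.
R5 ← R5 − 763/230·R3.
R4 ← R4 / (563/3624).
R1 ← R1 + 583/906·R4.
R2 ← R2 − 85/151·R4.
R3 ← R3 + 329/906·R4.
R5 ← R5 − 5806/2265·R4.
R5 ← R5 / (1262207/84450).
R1 ← R1 + 7968/2815·R5.
R2 ← R2 − 1452/563·R5.
R3 ← R3 + 4849/2815·R5.
R4 ← R4 + 18196/2815·R5.
Reading off the reduced rows gives x_1 = -3, x_2 = -4, x_3 = 3, x_4 = -1, x_5 = -4.

x_1 = -3, x_2 = -4, x_3 = 3, x_4 = -1, x_5 = -4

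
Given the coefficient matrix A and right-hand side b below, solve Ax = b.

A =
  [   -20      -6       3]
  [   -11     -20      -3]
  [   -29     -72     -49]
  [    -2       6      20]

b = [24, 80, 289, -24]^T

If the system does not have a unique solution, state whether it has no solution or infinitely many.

Row-reduce:
R1 ← R1 / (-20).
R2 ← R2 + 11·R1.
R3 ← R3 + 29·R1.
R4 ← R4 + 2·R1.
R2 ← R2 / (-167/10).
R1 ← R1 − 3/10·R2.
R3 ← R3 + 633/10·R2.
R4 ← R4 − 33/5·R2.
R3 ← R3 / (-5966/167).
R1 ← R1 + 39/167·R3.
R2 ← R2 − 93/334·R3.
R4 ← R4 − 2983/167·R3.
Row 4 reduces to 0 = 1/2, a contradiction. The system is inconsistent.

no solution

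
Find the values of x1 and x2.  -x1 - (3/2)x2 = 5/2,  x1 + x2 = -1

x1 = 2, x2 = -3

From equation 1: x1 = -5/2 − 3/2·x2.
Substitute into equation 2 and solve: x2 = -3.
Then x1 = 2.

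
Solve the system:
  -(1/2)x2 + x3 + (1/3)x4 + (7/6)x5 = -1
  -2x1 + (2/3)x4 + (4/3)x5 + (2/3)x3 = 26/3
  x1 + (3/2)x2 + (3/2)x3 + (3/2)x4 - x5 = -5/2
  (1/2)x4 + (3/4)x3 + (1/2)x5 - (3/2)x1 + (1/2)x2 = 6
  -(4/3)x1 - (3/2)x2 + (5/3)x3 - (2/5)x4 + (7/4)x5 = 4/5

x1 = -4, x2 = 0, x3 = -2, x4 = 3, x5 = 0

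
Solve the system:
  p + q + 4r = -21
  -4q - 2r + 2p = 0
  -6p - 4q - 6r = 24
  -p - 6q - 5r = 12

p = 0, q = 3, r = -6

Row-reduce the augmented matrix:
R2 ← R2 − 2·R1.
R3 ← R3 + 6·R1.
R4 ← R4 + 1·R1.
R2 ← R2 / (-6).
R1 ← R1 − 1·R2.
R3 ← R3 − 2·R2.
R4 ← R4 + 5·R2.
R3 ← R3 / (44/3).
R1 ← R1 − 7/3·R3.
R2 ← R2 − 5/3·R3.
R4 ← R4 − 22/3·R3.
R4 reduces to 0 = 0, so the extra equation is consistent.
Reading off the reduced rows gives p = 0, q = 3, r = -6.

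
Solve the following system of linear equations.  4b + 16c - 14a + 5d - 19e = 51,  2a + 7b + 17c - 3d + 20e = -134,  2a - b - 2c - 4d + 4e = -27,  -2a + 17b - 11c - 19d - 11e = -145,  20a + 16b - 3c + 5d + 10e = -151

Row-reduce the augmented matrix:
R1 ← R1 / (-14).
R2 ← R2 − 2·R1.
R3 ← R3 − 2·R1.
R4 ← R4 + 2·R1.
R5 ← R5 − 20·R1.
R2 ← R2 / (53/7).
R1 ← R1 + 2/7·R2.
R3 ← R3 + 3/7·R2.
R4 ← R4 − 115/7·R2.
R5 ← R5 − 152/7·R2.
R3 ← R3 / (73/53).
R1 ← R1 + 22/53·R3.
R2 ← R2 − 135/53·R3.
R4 ← R4 + 2922/53·R3.
R5 ← R5 + 1879/53·R3.
R4 ← R4 / (-11056/73).
R1 ← R1 + 215/146·R4.
R2 ← R2 − 439/73·R4.
R3 ← R3 + 181/73·R4.
R5 ← R5 + 5052/73·R4.
R5 ← R5 / (-79951/2764).
R1 ← R1 − 49881/22112·R5.
R2 ← R2 + 1369/11056·R5.
R3 ← R3 − 10059/11056·R5.
R4 ← R4 + 3273/11056·R5.
Reading off the reduced rows gives a = -5, b = -5, c = -3, d = 6, e = -1.

a = -5, b = -5, c = -3, d = 6, e = -1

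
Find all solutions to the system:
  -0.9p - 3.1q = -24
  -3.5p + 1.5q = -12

p = 6, q = 6

Row-reduce the augmented matrix:
R1 ← R1 / (-9/10).
R2 ← R2 + 7/2·R1.
R2 ← R2 / (122/9).
R1 ← R1 − 31/9·R2.
Reading off the reduced rows gives p = 6, q = 6.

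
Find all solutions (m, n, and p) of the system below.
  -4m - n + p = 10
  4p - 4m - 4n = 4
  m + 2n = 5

Row-reduce the augmented matrix:
R1 ← R1 / (-4).
R2 ← R2 + 4·R1.
R3 ← R3 − 1·R1.
R2 ← R2 / (-3).
R1 ← R1 − 1/4·R2.
R3 ← R3 − 7/4·R2.
R3 ← R3 / (2).
R2 ← R2 + 1·R3.
Reading off the reduced rows gives m = -3, n = 4, p = 2.

m = -3, n = 4, p = 2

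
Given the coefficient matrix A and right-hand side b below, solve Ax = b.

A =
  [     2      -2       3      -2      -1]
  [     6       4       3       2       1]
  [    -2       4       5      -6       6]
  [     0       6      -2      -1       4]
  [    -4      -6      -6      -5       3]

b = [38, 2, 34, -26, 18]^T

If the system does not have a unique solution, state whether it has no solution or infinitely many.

x_1 = 3, x_2 = -4, x_3 = 4, x_4 = -6, x_5 = 0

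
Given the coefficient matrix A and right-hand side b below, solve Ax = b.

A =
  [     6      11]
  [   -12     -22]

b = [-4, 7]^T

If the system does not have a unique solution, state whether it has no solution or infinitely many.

Row-reduce:
R1 ← R1 / (6).
R2 ← R2 + 12·R1.
Row 2 reduces to 0 = -1, a contradiction. The system is inconsistent.

no solution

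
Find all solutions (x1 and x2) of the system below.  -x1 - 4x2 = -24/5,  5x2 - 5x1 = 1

x1 = 4/5, x2 = 1

Row-reduce the augmented matrix:
R1 ← R1 / (-1).
R2 ← R2 + 5·R1.
R2 ← R2 / (25).
R1 ← R1 − 4·R2.
Reading off the reduced rows gives x1 = 4/5, x2 = 1.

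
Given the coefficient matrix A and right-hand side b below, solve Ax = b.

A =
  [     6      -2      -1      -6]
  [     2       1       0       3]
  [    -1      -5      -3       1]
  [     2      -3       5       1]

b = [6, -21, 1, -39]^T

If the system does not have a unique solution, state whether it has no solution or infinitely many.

x_1 = -4, x_2 = 2, x_3 = -4, x_4 = -5

Row-reduce the augmented matrix:
R1 ← R1 / (6).
R2 ← R2 − 2·R1.
R3 ← R3 + 1·R1.
R4 ← R4 − 2·R1.
R2 ← R2 / (5/3).
R1 ← R1 + 1/3·R2.
R3 ← R3 + 16/3·R2.
R4 ← R4 + 7/3·R2.
R3 ← R3 / (-21/10).
R1 ← R1 + 1/10·R3.
R2 ← R2 − 1/5·R3.
R4 ← R4 − 29/5·R3.
R4 ← R4 / (1138/21).
R1 ← R1 + 16/21·R4.
R2 ← R2 − 95/21·R4.
R3 ← R3 + 160/21·R4.
Reading off the reduced rows gives x_1 = -4, x_2 = 2, x_3 = -4, x_4 = -5.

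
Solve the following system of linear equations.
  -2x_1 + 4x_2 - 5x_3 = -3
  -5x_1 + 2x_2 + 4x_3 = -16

infinitely many solutions

Row-reduce:
R1 ← R1 / (-2).
R2 ← R2 + 5·R1.
R2 ← R2 / (-8).
R1 ← R1 + 2·R2.
Rank is 2 with 3 unknowns, leaving x_3 free.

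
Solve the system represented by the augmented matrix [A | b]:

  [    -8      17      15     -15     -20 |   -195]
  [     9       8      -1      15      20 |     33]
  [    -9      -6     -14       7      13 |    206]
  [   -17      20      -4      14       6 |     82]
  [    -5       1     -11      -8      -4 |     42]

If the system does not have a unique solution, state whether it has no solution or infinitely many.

x_1 = -6, x_2 = -4, x_3 = -4, x_4 = 1, x_5 = 5

Row-reduce the augmented matrix:
R1 ← R1 / (-8).
R2 ← R2 − 9·R1.
R3 ← R3 + 9·R1.
R4 ← R4 + 17·R1.
R5 ← R5 + 5·R1.
R2 ← R2 / (217/8).
R1 ← R1 + 17/8·R2.
R3 ← R3 + 201/8·R2.
R4 ← R4 + 129/8·R2.
R5 ← R5 + 77/8·R2.
R3 ← R3 / (-3509/217).
R1 ← R1 + 137/217·R3.
R2 ← R2 − 127/217·R3.
R4 ← R4 + 5737/217·R3.
R5 ← R5 + 457/31·R3.
R4 ← R4 / (30057/3509).
R1 ← R1 − 3031/3509·R4.
R2 ← R2 − 2569/3509·R4.
R3 ← R3 + 4804/3509·R4.
R5 ← R5 + 68330/3509·R4.
R5 ← R5 / (-391743/10019).
R1 ← R1 − 17420/10019·R5.
R2 ← R2 − 17310/10019·R5.
R3 ← R3 + 32155/10019·R5.
R4 ← R4 + 8469/10019·R5.
Reading off the reduced rows gives x_1 = -6, x_2 = -4, x_3 = -4, x_4 = 1, x_5 = 5.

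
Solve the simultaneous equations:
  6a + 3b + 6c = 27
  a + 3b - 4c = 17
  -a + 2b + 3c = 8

Row-reduce the augmented matrix:
R1 ← R1 / (6).
R2 ← R2 − 1·R1.
R3 ← R3 + 1·R1.
R2 ← R2 / (5/2).
R1 ← R1 − 1/2·R2.
R3 ← R3 − 5/2·R2.
R3 ← R3 / (9).
R1 ← R1 − 2·R3.
R2 ← R2 + 2·R3.
Reading off the reduced rows gives a = 2, b = 5, c = 0.

a = 2, b = 5, c = 0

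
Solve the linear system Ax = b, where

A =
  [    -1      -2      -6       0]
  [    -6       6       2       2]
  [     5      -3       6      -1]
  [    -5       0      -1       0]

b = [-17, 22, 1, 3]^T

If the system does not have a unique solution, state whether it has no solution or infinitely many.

x_1 = -1, x_2 = 3, x_3 = 2, x_4 = -3

Row-reduce the augmented matrix:
R1 ← R1 / (-1).
R2 ← R2 + 6·R1.
R3 ← R3 − 5·R1.
R4 ← R4 + 5·R1.
R2 ← R2 / (18).
R1 ← R1 − 2·R2.
R3 ← R3 + 13·R2.
R4 ← R4 − 10·R2.
R3 ← R3 / (31/9).
R1 ← R1 − 16/9·R3.
R2 ← R2 − 19/9·R3.
R4 ← R4 − 71/9·R3.
R4 ← R4 / (-66/31).
R1 ← R1 + 14/31·R4.
R2 ← R2 + 5/31·R4.
R3 ← R3 − 4/31·R4.
Reading off the reduced rows gives x_1 = -1, x_2 = 3, x_3 = 2, x_4 = -3.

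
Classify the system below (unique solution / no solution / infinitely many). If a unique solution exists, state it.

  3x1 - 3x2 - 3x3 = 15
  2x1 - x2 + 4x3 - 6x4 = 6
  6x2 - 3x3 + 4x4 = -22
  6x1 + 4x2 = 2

x1 = 3, x2 = -4, x3 = 2, x4 = 2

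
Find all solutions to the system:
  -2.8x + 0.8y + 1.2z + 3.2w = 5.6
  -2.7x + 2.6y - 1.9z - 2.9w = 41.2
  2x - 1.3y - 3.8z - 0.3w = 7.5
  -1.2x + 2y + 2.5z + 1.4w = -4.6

Row-reduce the augmented matrix:
R1 ← R1 / (-14/5).
R2 ← R2 + 27/10·R1.
R3 ← R3 − 2·R1.
R4 ← R4 + 6/5·R1.
R2 ← R2 / (64/35).
R1 ← R1 + 2/7·R2.
R3 ← R3 + 51/70·R2.
R4 ← R4 − 58/35·R2.
R3 ← R3 / (-2663/640).
R1 ← R1 + 29/32·R3.
R2 ← R2 + 107/64·R3.
R4 ← R4 − 761/160·R3.
R4 ← R4 / (266129/53260).
R1 ← R1 + 10605/5326·R4.
R2 ← R2 + 8290/2663·R4.
R3 ← R3 − 511/5326·R4.
Reading off the reduced rows gives x = -6, y = 3, z = -6, w = -2.

x = -6, y = 3, z = -6, w = -2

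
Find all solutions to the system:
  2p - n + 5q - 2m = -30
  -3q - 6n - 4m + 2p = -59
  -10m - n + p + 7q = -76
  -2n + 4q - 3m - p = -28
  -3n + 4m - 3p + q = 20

Row-reduce the augmented matrix:
R1 ← R1 / (-2).
R2 ← R2 + 4·R1.
R3 ← R3 + 10·R1.
R4 ← R4 + 3·R1.
R5 ← R5 − 4·R1.
R2 ← R2 / (-4).
R1 ← R1 − 1/2·R2.
R3 ← R3 − 4·R2.
R4 ← R4 + 1/2·R2.
R5 ← R5 + 5·R2.
R3 ← R3 / (-11).
R1 ← R1 + 5/4·R3.
R2 ← R2 − 1/2·R3.
R4 ← R4 + 15/4·R3.
R5 ← R5 − 7/2·R3.
R4 ← R4 / (765/88).
R1 ← R1 + 53/88·R4.
R2 ← R2 − 81/44·R4.
R3 ← R3 − 31/11·R4.
R5 ← R5 − 765/44·R4.
R5 reduces to 0 = 0, so the extra equation is consistent.
Reading off the reduced rows gives m = 6, n = 5, p = -4, q = -1.

m = 6, n = 5, p = -4, q = -1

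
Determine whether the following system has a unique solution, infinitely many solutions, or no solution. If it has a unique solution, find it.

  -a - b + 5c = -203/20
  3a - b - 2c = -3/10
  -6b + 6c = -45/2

a = -3/5, b = 2, c = -7/4

Row-reduce the augmented matrix:
R1 ← R1 / (-1).
R2 ← R2 − 3·R1.
R2 ← R2 / (-4).
R1 ← R1 − 1·R2.
R3 ← R3 + 6·R2.
R3 ← R3 / (-27/2).
R1 ← R1 + 7/4·R3.
R2 ← R2 + 13/4·R3.
Reading off the reduced rows gives a = -3/5, b = 2, c = -7/4.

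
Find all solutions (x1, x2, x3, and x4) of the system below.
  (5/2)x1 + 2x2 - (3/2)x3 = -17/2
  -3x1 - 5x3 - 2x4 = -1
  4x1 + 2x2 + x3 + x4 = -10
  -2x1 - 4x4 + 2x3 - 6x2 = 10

no solution

Row-reduce:
R1 ← R1 / (5/2).
R2 ← R2 + 3·R1.
R3 ← R3 − 4·R1.
R4 ← R4 + 2·R1.
R2 ← R2 / (12/5).
R1 ← R1 − 4/5·R2.
R3 ← R3 + 6/5·R2.
R4 ← R4 + 22/5·R2.
Swap R3 and R4.
R3 ← R3 / (-35/3).
R1 ← R1 − 5/3·R3.
R2 ← R2 + 17/6·R3.
Row 4 reduces to 0 = -2, a contradiction. The system is inconsistent.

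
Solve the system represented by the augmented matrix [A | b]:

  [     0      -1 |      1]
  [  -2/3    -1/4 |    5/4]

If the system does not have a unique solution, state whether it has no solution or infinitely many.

x_1 = -3/2, x_2 = -1

Row-reduce the augmented matrix:
Swap R1 and R2.
R1 ← R1 / (-2/3).
R2 ← R2 / (-1).
R1 ← R1 − 3/8·R2.
Reading off the reduced rows gives x_1 = -3/2, x_2 = -1.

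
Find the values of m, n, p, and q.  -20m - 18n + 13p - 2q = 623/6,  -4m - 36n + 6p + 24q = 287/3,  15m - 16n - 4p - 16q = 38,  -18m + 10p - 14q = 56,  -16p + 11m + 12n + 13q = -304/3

m = -2/3, n = -11/4, p = 3, q = -1

Row-reduce the augmented matrix:
R1 ← R1 / (-20).
R2 ← R2 + 4·R1.
R3 ← R3 − 15·R1.
R4 ← R4 + 18·R1.
R5 ← R5 − 11·R1.
R2 ← R2 / (-162/5).
R1 ← R1 − 9/10·R2.
R3 ← R3 + 59/2·R2.
R4 ← R4 − 81/5·R2.
R5 ← R5 − 21/10·R2.
R3 ← R3 / (215/81).
R1 ← R1 + 5/9·R3.
R2 ← R2 + 17/162·R3.
R5 ← R5 + 233/27·R3.
Swap R4 and R5.
R4 ← R4 / (-24863/215).
R1 ← R1 + 324/43·R4.
R2 ← R2 + 999/430·R4.
R3 ← R3 + 3217/215·R4.
R5 reduces to 0 = 0, so the extra equation is consistent.
Reading off the reduced rows gives m = -2/3, n = -11/4, p = 3, q = -1.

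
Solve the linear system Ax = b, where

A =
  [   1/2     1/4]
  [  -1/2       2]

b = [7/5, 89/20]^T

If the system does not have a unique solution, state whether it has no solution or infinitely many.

Row-reduce the augmented matrix:
R1 ← R1 / (1/2).
R2 ← R2 + 1/2·R1.
R2 ← R2 / (9/4).
R1 ← R1 − 1/2·R2.
Reading off the reduced rows gives x_1 = 3/2, x_2 = 13/5.

x_1 = 3/2, x_2 = 13/5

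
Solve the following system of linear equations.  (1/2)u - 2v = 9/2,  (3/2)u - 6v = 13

no solution

Row-reduce:
R1 ← R1 / (1/2).
R2 ← R2 − 3/2·R1.
Row 2 reduces to 0 = -1/2, a contradiction. The system is inconsistent.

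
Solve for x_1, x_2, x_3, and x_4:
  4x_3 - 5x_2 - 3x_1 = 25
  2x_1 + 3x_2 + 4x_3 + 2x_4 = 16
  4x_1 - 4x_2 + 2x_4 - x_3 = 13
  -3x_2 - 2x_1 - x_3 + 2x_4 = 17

Row-reduce the augmented matrix:
R1 ← R1 / (-3).
R2 ← R2 − 2·R1.
R3 ← R3 − 4·R1.
R4 ← R4 + 2·R1.
R2 ← R2 / (-1/3).
R1 ← R1 − 5/3·R2.
R3 ← R3 + 32/3·R2.
R4 ← R4 − 1/3·R2.
R3 ← R3 / (-209).
R1 ← R1 − 32·R3.
R2 ← R2 + 20·R3.
R4 ← R4 − 3·R3.
R4 ← R4 / (650/209).
R1 ← R1 − 106/209·R4.
R2 ← R2 + 14/209·R4.
R3 ← R3 − 62/209·R4.
Reading off the reduced rows gives x_1 = -1, x_2 = -2, x_3 = 3, x_4 = 6.

x_1 = -1, x_2 = -2, x_3 = 3, x_4 = 6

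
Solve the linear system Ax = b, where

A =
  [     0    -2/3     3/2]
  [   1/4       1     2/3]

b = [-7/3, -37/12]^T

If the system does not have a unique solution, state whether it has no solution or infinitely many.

infinitely many solutions

Row-reduce:
Swap R1 and R2.
R1 ← R1 / (1/4).
R2 ← R2 / (-2/3).
R1 ← R1 − 4·R2.
Rank is 2 with 3 unknowns, leaving x_3 free.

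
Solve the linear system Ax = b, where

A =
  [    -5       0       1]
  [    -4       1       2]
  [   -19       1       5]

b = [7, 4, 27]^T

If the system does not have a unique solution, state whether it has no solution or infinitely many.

Row-reduce:
R1 ← R1 / (-5).
R2 ← R2 + 4·R1.
R3 ← R3 + 19·R1.
R3 ← R3 − 1·R2.
Row 3 reduces to 0 = 2, a contradiction. The system is inconsistent.

no solution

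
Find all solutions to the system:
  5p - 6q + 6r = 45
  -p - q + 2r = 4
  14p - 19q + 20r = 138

no solution

Row-reduce:
R1 ← R1 / (5).
R2 ← R2 + 1·R1.
R3 ← R3 − 14·R1.
R2 ← R2 / (-11/5).
R1 ← R1 + 6/5·R2.
R3 ← R3 + 11/5·R2.
Row 3 reduces to 0 = -1, a contradiction. The system is inconsistent.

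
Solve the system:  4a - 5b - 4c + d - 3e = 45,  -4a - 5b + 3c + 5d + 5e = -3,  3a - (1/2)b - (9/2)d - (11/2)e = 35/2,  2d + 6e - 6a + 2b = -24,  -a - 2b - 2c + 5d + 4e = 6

no solution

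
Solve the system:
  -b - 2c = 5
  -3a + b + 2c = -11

infinitely many solutions

Row-reduce:
Swap R1 and R2.
R1 ← R1 / (-3).
R2 ← R2 / (-1).
R1 ← R1 + 1/3·R2.
Rank is 2 with 3 unknowns, leaving c free.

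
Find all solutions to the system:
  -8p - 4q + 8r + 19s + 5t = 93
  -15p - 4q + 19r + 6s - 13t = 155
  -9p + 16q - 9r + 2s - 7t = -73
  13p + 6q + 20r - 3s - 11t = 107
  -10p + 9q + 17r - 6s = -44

Row-reduce the augmented matrix:
R1 ← R1 / (-8).
R2 ← R2 + 15·R1.
R3 ← R3 + 9·R1.
R4 ← R4 − 13·R1.
R5 ← R5 + 10·R1.
R2 ← R2 / (7/2).
R1 ← R1 − 1/2·R2.
R3 ← R3 − 41/2·R2.
R4 ← R4 + 1/2·R2.
R5 ← R5 − 14·R2.
R3 ← R3 / (-290/7).
R1 ← R1 + 11/7·R3.
R2 ← R2 − 8/7·R3.
R4 ← R4 − 235/7·R3.
R5 ← R5 + 9·R3.
R4 ← R4 / (4308/29).
R1 ← R1 + 1157/290·R4.
R2 ← R2 + 2443/580·R4.
R3 ← R3 + 1079/290·R4.
R5 ← R5 − 32053/580·R4.
R5 ← R5 / (691559/28720).
R1 ← R1 − 7089/14360·R5.
R2 ← R2 + 16569/28720·R5.
R3 ← R3 + 8717/14360·R5.
R4 ← R4 − 869/1436·R5.
Reading off the reduced rows gives p = 2, q = -5, r = 3, s = 5, t = -6.

p = 2, q = -5, r = 3, s = 5, t = -6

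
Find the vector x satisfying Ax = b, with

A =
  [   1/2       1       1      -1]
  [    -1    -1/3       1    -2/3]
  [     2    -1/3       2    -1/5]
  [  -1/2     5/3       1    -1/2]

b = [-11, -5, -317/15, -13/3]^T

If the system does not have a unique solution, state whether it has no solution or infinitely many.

Row-reduce the augmented matrix:
R1 ← R1 / (1/2).
R2 ← R2 + 1·R1.
R3 ← R3 − 2·R1.
R4 ← R4 + 1/2·R1.
R2 ← R2 / (5/3).
R1 ← R1 − 2·R2.
R3 ← R3 + 13/3·R2.
R4 ← R4 − 8/3·R2.
R3 ← R3 / (29/5).
R1 ← R1 + 8/5·R3.
R2 ← R2 − 9/5·R3.
R4 ← R4 + 14/5·R3.
R4 ← R4 / (1091/870).
R1 ← R1 − 146/435·R4.
R2 ← R2 + 91/145·R4.
R3 ← R3 + 47/87·R4.
Reading off the reduced rows gives x_1 = -4, x_2 = 1, x_3 = -6, x_4 = 4.

x_1 = -4, x_2 = 1, x_3 = -6, x_4 = 4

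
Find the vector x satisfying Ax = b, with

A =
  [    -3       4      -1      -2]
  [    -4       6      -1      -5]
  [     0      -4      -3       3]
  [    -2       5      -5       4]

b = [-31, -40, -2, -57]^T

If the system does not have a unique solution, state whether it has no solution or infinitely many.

x_1 = 4, x_2 = -4, x_3 = 5, x_4 = -1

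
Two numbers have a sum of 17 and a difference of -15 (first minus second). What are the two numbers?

first number: 1, second number: 16

Let x = first number, y = second number.
  x + y = 17
  x - y = -15
Row-reduce the augmented matrix:
R2 ← R2 − 1·R1.
R2 ← R2 / (-2).
R1 ← R1 − 1·R2.
Reading off the reduced rows gives x = 1, y = 16.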